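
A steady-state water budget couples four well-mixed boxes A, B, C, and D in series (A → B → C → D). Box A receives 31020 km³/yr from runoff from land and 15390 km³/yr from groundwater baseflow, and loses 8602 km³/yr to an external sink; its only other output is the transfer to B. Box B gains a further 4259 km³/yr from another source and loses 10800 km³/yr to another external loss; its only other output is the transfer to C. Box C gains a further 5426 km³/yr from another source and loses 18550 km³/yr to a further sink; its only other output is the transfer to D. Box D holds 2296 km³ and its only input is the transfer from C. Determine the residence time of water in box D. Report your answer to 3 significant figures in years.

0.127 yr

Box A: F(A→B) = (31020 + 15390) − 8602 = 37808 km³/yr.
Box B: F(B→C) = (37808 + 4259) − 10800 = 31267 km³/yr.
Box C: F(C→D) = (31267 + 5426) − 18550 = 18143 km³/yr.
Box D throughput = its input = 18143 km³/yr; τ = 2296 / 18143 = 0.1266 yr.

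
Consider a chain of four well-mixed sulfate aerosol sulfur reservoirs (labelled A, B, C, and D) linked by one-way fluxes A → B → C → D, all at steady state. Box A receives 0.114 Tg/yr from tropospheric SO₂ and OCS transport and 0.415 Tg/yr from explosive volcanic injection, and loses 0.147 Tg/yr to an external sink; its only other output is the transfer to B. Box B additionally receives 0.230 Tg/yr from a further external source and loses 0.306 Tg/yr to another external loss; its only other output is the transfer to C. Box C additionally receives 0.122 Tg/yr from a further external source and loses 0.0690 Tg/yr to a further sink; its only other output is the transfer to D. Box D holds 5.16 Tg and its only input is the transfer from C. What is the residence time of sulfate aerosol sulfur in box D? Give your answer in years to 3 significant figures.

14.4 yr

Box A: F(A→B) = (0.114 + 0.415) − 0.147 = 0.38200 Tg/yr.
Box B: F(B→C) = (0.38200 + 0.230) − 0.306 = 0.30600 Tg/yr.
Box C: F(C→D) = (0.30600 + 0.122) − 0.0690 = 0.35900 Tg/yr.
Box D throughput = its input = 0.35900 Tg/yr; τ = 5.16 / 0.35900 = 14.37 yr.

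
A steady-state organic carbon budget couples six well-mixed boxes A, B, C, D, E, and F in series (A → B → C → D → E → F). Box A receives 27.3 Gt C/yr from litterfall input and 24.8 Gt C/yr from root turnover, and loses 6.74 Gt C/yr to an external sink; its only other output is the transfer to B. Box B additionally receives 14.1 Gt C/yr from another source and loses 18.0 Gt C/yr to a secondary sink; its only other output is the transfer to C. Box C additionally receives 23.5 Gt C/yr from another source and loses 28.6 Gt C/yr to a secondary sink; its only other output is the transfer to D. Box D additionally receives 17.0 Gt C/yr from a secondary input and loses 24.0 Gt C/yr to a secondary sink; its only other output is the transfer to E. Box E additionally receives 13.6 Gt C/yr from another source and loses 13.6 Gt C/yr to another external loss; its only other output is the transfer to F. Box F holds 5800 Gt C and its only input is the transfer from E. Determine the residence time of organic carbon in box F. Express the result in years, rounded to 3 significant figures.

Box A: F(A→B) = (27.3 + 24.8) − 6.74 = 45.360 Gt C/yr.
Box B: F(B→C) = (45.360 + 14.1) − 18.0 = 41.460 Gt C/yr.
Box C: F(C→D) = (41.460 + 23.5) − 28.6 = 36.360 Gt C/yr.
Box D: F(D→E) = (36.360 + 17.0) − 24.0 = 29.360 Gt C/yr.
Box E: F(E→F) = (29.360 + 13.6) − 13.6 = 29.360 Gt C/yr.
Box F throughput = its input = 29.360 Gt C/yr; τ = 5800 / 29.360 = 197.5 yr.

198 yr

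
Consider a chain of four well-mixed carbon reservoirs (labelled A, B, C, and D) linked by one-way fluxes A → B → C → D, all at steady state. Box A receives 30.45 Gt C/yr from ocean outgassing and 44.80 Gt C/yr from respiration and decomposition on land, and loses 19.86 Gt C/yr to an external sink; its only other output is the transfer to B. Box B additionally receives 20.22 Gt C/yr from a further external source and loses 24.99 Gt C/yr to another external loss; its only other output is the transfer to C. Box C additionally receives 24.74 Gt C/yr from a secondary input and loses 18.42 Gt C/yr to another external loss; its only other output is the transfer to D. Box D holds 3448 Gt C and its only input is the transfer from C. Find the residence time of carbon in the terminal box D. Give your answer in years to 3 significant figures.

60.6 yr

Box A: F(A→B) = (30.45 + 44.80) − 19.86 = 55.390 Gt C/yr.
Box B: F(B→C) = (55.390 + 20.22) − 24.99 = 50.620 Gt C/yr.
Box C: F(C→D) = (50.620 + 24.74) − 18.42 = 56.940 Gt C/yr.
Box D throughput = its input = 56.940 Gt C/yr; τ = 3448 / 56.940 = 60.55 yr.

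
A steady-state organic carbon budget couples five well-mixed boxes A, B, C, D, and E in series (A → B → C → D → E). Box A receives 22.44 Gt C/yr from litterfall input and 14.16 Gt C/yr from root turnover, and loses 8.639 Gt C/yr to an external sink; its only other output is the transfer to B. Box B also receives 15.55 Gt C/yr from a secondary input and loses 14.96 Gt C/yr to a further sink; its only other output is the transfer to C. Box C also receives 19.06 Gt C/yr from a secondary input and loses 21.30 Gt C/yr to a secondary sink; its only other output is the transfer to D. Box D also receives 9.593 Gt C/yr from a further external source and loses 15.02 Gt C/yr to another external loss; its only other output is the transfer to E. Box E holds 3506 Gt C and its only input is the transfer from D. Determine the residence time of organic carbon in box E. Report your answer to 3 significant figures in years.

Box A: F(A→B) = (22.44 + 14.16) − 8.639 = 27.961 Gt C/yr.
Box B: F(B→C) = (27.961 + 15.55) − 14.96 = 28.551 Gt C/yr.
Box C: F(C→D) = (28.551 + 19.06) − 21.30 = 26.311 Gt C/yr.
Box D: F(D→E) = (26.311 + 9.593) − 15.02 = 20.884 Gt C/yr.
Box E throughput = its input = 20.884 Gt C/yr; τ = 3506 / 20.884 = 167.9 yr.

168 yr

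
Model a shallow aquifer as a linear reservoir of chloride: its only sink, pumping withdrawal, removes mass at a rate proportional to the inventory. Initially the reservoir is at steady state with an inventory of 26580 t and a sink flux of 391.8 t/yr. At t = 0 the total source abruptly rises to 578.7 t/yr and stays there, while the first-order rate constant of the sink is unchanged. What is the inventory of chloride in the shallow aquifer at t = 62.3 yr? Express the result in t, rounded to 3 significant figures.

Residence time τ = M₀/F₀ = 67.84 yr. The eventual steady state is M_∞ = M₀·(F₁/F₀) = 26580 × 578.7/391.8 = 39259 t.
The anomaly ΔM(t) = M(t) − M_∞ decays as ΔM₀·e^(−t/τ) with ΔM₀ = 26580 − 39259 = −12680 t.
At t = 62.3 yr, e^(−t/τ) = e^(−0.9183) = 0.3992, so ΔM = −5061 t and M = 39259 − 5061 = 34198 t.

34200 t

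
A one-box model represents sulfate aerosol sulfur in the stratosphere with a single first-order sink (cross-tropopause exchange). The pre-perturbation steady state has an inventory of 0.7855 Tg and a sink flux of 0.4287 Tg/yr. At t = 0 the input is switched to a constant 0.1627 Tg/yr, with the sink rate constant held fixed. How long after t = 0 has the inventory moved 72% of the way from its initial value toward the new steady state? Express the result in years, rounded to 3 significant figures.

2.33 yr

τ = M₀/F₀ = 0.7855/0.4287 = 1.832 yr.
The remaining gap fraction is e^(−t/τ); 72% covered ⇒ e^(−t/τ) = 0.280.
t = −τ ln(0.280) = 1.832 × 1.273 = 2.332 yr.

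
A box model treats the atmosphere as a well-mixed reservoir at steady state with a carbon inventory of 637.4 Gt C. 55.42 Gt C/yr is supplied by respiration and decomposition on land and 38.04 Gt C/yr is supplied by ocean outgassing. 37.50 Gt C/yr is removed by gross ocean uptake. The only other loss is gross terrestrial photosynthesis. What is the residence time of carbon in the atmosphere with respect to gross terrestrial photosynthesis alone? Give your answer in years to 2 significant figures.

At steady state ΣF_in = ΣF_out.
ΣF_in = 55.42 + 38.04 = 93.460 Gt C/yr.
Gross terrestrial photosynthesis flux = ΣF_in − (37.50) = 93.460 − 37.50 = 55.96 Gt C/yr.
τ = M / F = 637.4 / 55.96 = 11.39 yr.

11 yr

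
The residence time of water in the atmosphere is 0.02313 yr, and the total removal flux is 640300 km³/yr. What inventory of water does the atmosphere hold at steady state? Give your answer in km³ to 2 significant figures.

τ = M/F ⇒ M = τ × F = 0.02313 × 640300 = 14810 km³.

15000 km³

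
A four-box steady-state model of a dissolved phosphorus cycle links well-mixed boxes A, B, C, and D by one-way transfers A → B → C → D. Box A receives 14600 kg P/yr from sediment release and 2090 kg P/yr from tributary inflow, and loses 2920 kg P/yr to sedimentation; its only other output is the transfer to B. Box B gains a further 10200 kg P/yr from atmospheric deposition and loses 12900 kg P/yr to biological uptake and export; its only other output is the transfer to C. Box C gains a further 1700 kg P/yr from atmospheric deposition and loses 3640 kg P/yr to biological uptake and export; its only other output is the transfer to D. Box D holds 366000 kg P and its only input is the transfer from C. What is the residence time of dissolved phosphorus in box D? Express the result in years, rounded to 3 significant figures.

40.1 yr

Box A: F(A→B) = (14600 + 2090) − 2920 = 13770 kg P/yr.
Box B: F(B→C) = (13770 + 10200) − 12900 = 11070 kg P/yr.
Box C: F(C→D) = (11070 + 1700) − 3640 = 9130.0 kg P/yr.
Box D throughput = its input = 9130.0 kg P/yr; τ = 366000 / 9130.0 = 40.09 yr.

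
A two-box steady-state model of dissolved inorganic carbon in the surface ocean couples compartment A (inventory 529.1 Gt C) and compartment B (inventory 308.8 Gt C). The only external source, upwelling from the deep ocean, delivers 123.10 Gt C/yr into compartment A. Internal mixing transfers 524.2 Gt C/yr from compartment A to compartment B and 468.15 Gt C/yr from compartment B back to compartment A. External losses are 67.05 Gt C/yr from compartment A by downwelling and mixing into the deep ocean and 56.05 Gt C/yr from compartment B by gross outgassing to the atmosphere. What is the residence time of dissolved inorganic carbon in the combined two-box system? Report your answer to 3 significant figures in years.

Residence time in the combined system uses the total inventory and the total *external* removal — internal exchanges between the two boxes cancel.
M_total = 529.1 + 308.8 = 837.90 Gt C.
ΣF_external_out = 67.05 + 56.05 = 123.10 Gt C/yr.
τ = M_total / ΣF_ext = 837.90 / 123.10 = 6.807 yr.

6.81 yr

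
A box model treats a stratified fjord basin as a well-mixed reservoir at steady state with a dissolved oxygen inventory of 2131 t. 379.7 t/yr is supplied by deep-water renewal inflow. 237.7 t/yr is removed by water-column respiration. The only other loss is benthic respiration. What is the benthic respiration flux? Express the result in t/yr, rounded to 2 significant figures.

At steady state ΣF_in = ΣF_out.
ΣF_in = 379.70 t/yr.
Benthic respiration flux = ΣF_in − (237.7) = 379.70 − 237.7 = 142.0 t/yr.

140 t/yr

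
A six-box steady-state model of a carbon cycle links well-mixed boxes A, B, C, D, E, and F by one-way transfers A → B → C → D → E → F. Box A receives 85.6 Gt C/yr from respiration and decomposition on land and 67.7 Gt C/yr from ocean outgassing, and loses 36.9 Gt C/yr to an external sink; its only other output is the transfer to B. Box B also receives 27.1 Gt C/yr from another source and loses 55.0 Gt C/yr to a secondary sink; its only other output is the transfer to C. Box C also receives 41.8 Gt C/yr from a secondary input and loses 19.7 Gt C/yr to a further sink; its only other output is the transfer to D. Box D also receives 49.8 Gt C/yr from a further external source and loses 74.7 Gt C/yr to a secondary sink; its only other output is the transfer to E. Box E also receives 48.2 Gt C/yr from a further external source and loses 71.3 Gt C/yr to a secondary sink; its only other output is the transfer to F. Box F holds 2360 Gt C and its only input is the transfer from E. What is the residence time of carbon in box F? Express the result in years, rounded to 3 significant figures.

Box A: F(A→B) = (85.6 + 67.7) − 36.9 = 116.40 Gt C/yr.
Box B: F(B→C) = (116.40 + 27.1) − 55.0 = 88.500 Gt C/yr.
Box C: F(C→D) = (88.500 + 41.8) − 19.7 = 110.60 Gt C/yr.
Box D: F(D→E) = (110.60 + 49.8) − 74.7 = 85.700 Gt C/yr.
Box E: F(E→F) = (85.700 + 48.2) − 71.3 = 62.600 Gt C/yr.
Box F throughput = its input = 62.600 Gt C/yr; τ = 2360 / 62.600 = 37.70 yr.

37.7 yr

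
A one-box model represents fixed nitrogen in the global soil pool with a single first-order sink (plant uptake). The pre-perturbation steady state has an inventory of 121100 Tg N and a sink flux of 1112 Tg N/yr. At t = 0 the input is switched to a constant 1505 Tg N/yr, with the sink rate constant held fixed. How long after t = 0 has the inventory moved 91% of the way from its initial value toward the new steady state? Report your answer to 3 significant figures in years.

262 yr

τ = M₀/F₀ = 121100/1112 = 108.9 yr.
The remaining gap fraction is e^(−t/τ); 91% covered ⇒ e^(−t/τ) = 0.0900.
t = −τ ln(0.0900) = 108.9 × 2.408 = 262.2 yr.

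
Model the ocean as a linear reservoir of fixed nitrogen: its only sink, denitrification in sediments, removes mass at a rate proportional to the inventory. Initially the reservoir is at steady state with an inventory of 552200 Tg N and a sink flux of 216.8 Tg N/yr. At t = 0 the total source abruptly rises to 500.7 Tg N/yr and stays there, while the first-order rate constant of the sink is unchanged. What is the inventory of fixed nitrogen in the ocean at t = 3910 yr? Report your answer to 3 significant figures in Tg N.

τ = M₀/F₀ = 552200/216.8 = 2547 yr; rate constant k = 1/τ.
New steady state M_∞ = F₁/k = F₁·τ = 500.7 × 2547 = 1.2753×10^6 Tg N.
M(t) = M_∞ + (M₀ − M_∞)·e^(−t/τ); t/τ = 3910/2547 = 1.535, so e^(−t/τ) = 0.2154.
M(t) = 1.2753×10^6 − 723100 × 0.2154 = 1.1195×10^6 Tg N.

1.12×10^6 Tg N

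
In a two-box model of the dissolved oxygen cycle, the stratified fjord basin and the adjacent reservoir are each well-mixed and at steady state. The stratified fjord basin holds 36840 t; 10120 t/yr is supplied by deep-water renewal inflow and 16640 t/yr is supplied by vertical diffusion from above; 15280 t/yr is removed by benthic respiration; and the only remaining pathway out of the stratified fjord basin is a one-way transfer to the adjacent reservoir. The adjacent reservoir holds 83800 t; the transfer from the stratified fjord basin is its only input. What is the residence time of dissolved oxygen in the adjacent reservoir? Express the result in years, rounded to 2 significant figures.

Balance the stratified fjord basin: ΣF_in = 10120 + 16640 = 26760 t/yr.
Transfer to the adjacent reservoir = ΣF_in − (15280) = 11480 t/yr.
At steady state the output of the adjacent reservoir equals its input, 11480 t/yr.
τ = M / F = 83800 / 11480 = 7.300 yr.

7.3 yr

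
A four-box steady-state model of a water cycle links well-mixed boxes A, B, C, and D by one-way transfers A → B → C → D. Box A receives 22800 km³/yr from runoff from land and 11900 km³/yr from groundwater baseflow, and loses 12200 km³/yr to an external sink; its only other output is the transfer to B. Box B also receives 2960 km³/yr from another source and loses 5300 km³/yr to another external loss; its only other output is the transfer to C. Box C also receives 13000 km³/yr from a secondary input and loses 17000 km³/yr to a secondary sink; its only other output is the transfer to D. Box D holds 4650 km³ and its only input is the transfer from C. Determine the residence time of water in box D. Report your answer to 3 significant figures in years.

0.288 yr

Box A: F(A→B) = (22800 + 11900) − 12200 = 22500 km³/yr.
Box B: F(B→C) = (22500 + 2960) − 5300 = 20160 km³/yr.
Box C: F(C→D) = (20160 + 13000) − 17000 = 16160 km³/yr.
Box D throughput = its input = 16160 km³/yr; τ = 4650 / 16160 = 0.2877 yr.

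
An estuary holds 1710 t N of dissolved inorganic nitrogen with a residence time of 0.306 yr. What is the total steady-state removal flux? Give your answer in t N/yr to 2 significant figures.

5600 t N/yr

F = M / τ = 1710 / 0.306 = 5588 t N/yr.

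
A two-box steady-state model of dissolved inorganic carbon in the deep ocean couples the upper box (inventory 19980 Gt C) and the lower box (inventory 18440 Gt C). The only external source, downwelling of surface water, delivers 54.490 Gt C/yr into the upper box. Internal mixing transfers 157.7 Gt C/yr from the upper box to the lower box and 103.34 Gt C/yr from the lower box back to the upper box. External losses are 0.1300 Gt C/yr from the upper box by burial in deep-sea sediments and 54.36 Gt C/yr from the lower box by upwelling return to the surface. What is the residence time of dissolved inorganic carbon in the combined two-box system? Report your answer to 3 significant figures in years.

705 yr

Residence time in the combined system uses the total inventory and the total *external* removal — internal exchanges between the two boxes cancel.
M_total = 19980 + 18440 = 38420 Gt C.
ΣF_external_out = 0.1300 + 54.36 = 54.490 Gt C/yr.
τ = M_total / ΣF_ext = 38420 / 54.490 = 705.1 yr.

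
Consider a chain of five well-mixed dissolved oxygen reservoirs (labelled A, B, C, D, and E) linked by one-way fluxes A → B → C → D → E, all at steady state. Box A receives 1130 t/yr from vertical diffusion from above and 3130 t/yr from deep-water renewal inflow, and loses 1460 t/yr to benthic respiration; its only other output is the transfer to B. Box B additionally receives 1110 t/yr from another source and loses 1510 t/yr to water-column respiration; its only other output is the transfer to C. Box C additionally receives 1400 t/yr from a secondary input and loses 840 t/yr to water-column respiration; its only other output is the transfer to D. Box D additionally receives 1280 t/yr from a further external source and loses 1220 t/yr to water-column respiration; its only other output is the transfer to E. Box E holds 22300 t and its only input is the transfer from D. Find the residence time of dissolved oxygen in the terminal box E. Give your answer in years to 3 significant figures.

Box A: F(A→B) = (1130 + 3130) − 1460 = 2800.0 t/yr.
Box B: F(B→C) = (2800.0 + 1110) − 1510 = 2400.0 t/yr.
Box C: F(C→D) = (2400.0 + 1400) − 840 = 2960.0 t/yr.
Box D: F(D→E) = (2960.0 + 1280) − 1220 = 3020.0 t/yr.
Box E throughput = its input = 3020.0 t/yr; τ = 22300 / 3020.0 = 7.384 yr.

7.38 yr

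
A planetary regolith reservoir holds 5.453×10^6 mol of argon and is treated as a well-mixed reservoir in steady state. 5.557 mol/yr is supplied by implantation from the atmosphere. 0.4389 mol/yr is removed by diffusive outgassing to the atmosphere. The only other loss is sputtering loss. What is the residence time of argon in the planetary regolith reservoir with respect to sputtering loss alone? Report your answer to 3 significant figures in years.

At steady state ΣF_in = ΣF_out.
ΣF_in = 5.5570 mol/yr.
Sputtering loss flux = ΣF_in − (0.4389) = 5.5570 − 0.4389 = 5.118 mol/yr.
τ = M / F = 5.453×10^6 / 5.118 = 1.065×10^6 yr.

1.07×10^6 yr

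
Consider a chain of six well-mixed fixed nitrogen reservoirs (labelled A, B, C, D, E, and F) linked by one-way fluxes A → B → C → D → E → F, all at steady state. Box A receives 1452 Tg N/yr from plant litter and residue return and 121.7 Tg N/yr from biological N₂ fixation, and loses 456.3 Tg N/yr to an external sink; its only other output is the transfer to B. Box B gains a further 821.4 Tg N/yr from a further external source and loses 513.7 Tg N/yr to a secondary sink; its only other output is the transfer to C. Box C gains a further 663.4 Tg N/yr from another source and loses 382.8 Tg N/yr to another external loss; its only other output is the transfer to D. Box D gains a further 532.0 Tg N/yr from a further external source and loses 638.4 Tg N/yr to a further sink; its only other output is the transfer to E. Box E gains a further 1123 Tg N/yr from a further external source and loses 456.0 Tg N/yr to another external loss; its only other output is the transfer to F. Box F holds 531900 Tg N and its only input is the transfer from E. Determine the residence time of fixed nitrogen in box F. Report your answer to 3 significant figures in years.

Box A: F(A→B) = (1452 + 121.7) − 456.3 = 1117.4 Tg N/yr.
Box B: F(B→C) = (1117.4 + 821.4) − 513.7 = 1425.1 Tg N/yr.
Box C: F(C→D) = (1425.1 + 663.4) − 382.8 = 1705.7 Tg N/yr.
Box D: F(D→E) = (1705.7 + 532.0) − 638.4 = 1599.3 Tg N/yr.
Box E: F(E→F) = (1599.3 + 1123) − 456.0 = 2266.3 Tg N/yr.
Box F throughput = its input = 2266.3 Tg N/yr; τ = 531900 / 2266.3 = 234.7 yr.

235 yr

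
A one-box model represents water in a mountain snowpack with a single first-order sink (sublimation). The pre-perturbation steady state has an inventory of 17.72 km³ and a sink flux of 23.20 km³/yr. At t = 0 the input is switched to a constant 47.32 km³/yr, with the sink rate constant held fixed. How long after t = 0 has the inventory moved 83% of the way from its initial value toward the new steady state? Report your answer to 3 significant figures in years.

τ = M₀/F₀ = 17.72/23.20 = 0.7638 yr.
The remaining gap fraction is e^(−t/τ); 83% covered ⇒ e^(−t/τ) = 0.170.
t = −τ ln(0.170) = 0.7638 × 1.772 = 1.353 yr.

1.35 yr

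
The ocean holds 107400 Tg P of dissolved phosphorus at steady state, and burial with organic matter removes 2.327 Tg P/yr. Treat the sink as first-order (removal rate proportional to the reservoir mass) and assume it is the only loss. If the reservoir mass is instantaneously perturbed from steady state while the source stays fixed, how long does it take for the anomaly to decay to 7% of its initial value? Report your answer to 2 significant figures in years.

For a linear reservoir the anomaly decays as exp(−t/τ) with τ = M/F = 107400/2.327 = 46150 yr.
exp(−t/τ) = 0.07 ⇒ t = −τ ln(0.07) = 46150 × 2.659 = 122700 yr.

120000 yr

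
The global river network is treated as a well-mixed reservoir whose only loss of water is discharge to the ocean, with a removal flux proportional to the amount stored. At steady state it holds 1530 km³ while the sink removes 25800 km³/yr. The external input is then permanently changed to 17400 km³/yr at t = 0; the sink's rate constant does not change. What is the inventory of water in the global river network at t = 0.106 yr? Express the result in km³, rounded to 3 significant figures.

The sink rate constant is k = F₀/M₀ = 25800/1530 = 16.86 yr⁻¹.
Solving dM/dt = F₁ − kM with M(0) = M₀ gives M(t) = F₁/k + (M₀ − F₁/k)·e^(−kt).
F₁/k = 17400/16.86 = 1031.9 km³; kt = 16.86 × 0.106 = 1.787, e^(−kt) = 0.1674.
M(0.106) = 1031.9 + (1530 − 1031.9) × 0.1674 = 1031.9 + 83.38 = 1115.2 km³.

1120 km³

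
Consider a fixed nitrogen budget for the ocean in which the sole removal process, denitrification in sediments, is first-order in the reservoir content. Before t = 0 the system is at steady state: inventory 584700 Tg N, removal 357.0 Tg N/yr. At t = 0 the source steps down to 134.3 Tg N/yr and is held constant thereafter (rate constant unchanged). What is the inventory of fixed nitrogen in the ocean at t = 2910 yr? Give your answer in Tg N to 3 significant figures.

The sink rate constant is k = F₀/M₀ = 357.0/584700 = 0.0006106 yr⁻¹.
Solving dM/dt = F₁ − kM with M(0) = M₀ gives M(t) = F₁/k + (M₀ − F₁/k)·e^(−kt).
F₁/k = 134.3/0.0006106 = 219960 Tg N; kt = 0.0006106 × 2910 = 1.777, e^(−kt) = 0.1692.
M(2910) = 219960 + (584700 − 219960) × 0.1692 = 219960 + 61710 = 281670 Tg N.

282000 Tg N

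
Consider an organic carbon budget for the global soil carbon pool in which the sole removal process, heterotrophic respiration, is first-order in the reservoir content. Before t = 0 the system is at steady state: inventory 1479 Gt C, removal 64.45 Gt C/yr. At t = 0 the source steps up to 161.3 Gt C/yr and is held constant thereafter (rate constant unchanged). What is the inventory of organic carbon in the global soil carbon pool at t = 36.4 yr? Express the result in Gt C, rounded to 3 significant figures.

3250 Gt C

Residence time τ = M₀/F₀ = 22.95 yr. The eventual steady state is M_∞ = M₀·(F₁/F₀) = 1479 × 161.3/64.45 = 3701.5 Gt C.
The anomaly ΔM(t) = M(t) − M_∞ decays as ΔM₀·e^(−t/τ) with ΔM₀ = 1479 − 3701.5 = −2223 Gt C.
At t = 36.4 yr, e^(−t/τ) = e^(−1.586) = 0.2047, so ΔM = −455.0 Gt C and M = 3701.5 − 455.0 = 3246.6 Gt C.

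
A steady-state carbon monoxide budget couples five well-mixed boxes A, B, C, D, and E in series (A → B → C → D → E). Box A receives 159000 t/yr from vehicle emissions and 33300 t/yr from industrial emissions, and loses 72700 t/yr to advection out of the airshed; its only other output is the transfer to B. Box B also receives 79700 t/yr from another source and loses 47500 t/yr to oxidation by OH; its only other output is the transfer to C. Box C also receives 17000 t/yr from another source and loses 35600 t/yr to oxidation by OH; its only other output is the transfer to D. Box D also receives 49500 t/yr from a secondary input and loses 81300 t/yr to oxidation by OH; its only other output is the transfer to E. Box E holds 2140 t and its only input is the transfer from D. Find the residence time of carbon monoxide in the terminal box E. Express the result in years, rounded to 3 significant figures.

Box A: F(A→B) = (159000 + 33300) − 72700 = 119600 t/yr.
Box B: F(B→C) = (119600 + 79700) − 47500 = 151800 t/yr.
Box C: F(C→D) = (151800 + 17000) − 35600 = 133200 t/yr.
Box D: F(D→E) = (133200 + 49500) − 81300 = 101400 t/yr.
Box E throughput = its input = 101400 t/yr; τ = 2140 / 101400 = 0.02110 yr.

0.0211 yr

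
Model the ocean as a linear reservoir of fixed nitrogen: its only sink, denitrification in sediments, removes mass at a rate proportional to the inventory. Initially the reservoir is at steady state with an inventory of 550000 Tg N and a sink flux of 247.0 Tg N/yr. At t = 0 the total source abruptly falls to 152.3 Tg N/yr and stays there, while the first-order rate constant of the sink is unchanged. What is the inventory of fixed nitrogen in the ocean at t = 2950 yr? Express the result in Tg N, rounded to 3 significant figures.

The sink rate constant is k = F₀/M₀ = 247.0/550000 = 0.0004491 yr⁻¹.
Solving dM/dt = F₁ − kM with M(0) = M₀ gives M(t) = F₁/k + (M₀ − F₁/k)·e^(−kt).
F₁/k = 152.3/0.0004491 = 339130 Tg N; kt = 0.0004491 × 2950 = 1.325, e^(−kt) = 0.2659.
M(2950) = 339130 + (550000 − 339130) × 0.2659 = 339130 + 56060 = 395190 Tg N.

395000 Tg N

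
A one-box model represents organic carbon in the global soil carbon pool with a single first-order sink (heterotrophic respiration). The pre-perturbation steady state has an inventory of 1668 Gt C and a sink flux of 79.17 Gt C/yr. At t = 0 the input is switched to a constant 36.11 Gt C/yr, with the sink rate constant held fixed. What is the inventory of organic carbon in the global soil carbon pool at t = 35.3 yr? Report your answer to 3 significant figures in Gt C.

931 Gt C

Residence time τ = M₀/F₀ = 21.07 yr. The eventual steady state is M_∞ = M₀·(F₁/F₀) = 1668 × 36.11/79.17 = 760.79 Gt C.
The anomaly ΔM(t) = M(t) − M_∞ decays as ΔM₀·e^(−t/τ) with ΔM₀ = 1668 − 760.79 = 907.2 Gt C.
At t = 35.3 yr, e^(−t/τ) = e^(−1.675) = 0.1872, so ΔM = 169.8 Gt C and M = 760.79 + 169.8 = 930.63 Gt C.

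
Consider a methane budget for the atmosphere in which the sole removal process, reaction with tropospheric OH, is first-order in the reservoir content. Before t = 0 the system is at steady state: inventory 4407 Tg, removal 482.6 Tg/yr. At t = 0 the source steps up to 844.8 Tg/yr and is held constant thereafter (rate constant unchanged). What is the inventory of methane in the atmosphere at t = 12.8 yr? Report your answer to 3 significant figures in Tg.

The sink rate constant is k = F₀/M₀ = 482.6/4407 = 0.1095 yr⁻¹.
Solving dM/dt = F₁ − kM with M(0) = M₀ gives M(t) = F₁/k + (M₀ − F₁/k)·e^(−kt).
F₁/k = 844.8/0.1095 = 7714.5 Tg; kt = 0.1095 × 12.8 = 1.402, e^(−kt) = 0.2462.
M(12.8) = 7714.5 + (4407 − 7714.5) × 0.2462 = 7714.5 − 814.2 = 6900.3 Tg.

6900 Tg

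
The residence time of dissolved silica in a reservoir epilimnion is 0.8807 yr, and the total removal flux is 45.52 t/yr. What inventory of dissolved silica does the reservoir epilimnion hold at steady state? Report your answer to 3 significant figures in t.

40.1 t

τ = M/F ⇒ M = τ × F = 0.8807 × 45.52 = 40.09 t.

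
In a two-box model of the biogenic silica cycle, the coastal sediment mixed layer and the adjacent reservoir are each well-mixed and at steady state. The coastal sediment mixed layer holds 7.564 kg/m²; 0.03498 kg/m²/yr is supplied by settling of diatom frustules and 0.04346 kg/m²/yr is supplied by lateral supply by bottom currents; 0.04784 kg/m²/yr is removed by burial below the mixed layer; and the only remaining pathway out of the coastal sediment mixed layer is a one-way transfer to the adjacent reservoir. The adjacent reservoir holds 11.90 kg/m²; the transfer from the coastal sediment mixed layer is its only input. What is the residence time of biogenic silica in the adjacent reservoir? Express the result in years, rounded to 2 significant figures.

Balance the coastal sediment mixed layer: ΣF_in = 0.03498 + 0.04346 = 0.078440 kg/m²/yr.
Transfer to the adjacent reservoir = ΣF_in − (0.04784) = 0.030600 kg/m²/yr.
At steady state the output of the adjacent reservoir equals its input, 0.030600 kg/m²/yr.
τ = M / F = 11.90 / 0.030600 = 388.9 yr.

390 yr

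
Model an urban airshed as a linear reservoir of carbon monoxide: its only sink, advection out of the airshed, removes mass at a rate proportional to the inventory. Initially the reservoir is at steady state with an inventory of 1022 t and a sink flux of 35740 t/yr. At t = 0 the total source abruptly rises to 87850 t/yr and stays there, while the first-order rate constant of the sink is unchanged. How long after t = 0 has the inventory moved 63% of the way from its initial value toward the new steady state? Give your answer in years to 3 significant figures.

0.0284 yr

τ = M₀/F₀ = 1022/35740 = 0.02860 yr.
The remaining gap fraction is e^(−t/τ); 63% covered ⇒ e^(−t/τ) = 0.370.
t = −τ ln(0.370) = 0.02860 × 0.9943 = 0.02843 yr.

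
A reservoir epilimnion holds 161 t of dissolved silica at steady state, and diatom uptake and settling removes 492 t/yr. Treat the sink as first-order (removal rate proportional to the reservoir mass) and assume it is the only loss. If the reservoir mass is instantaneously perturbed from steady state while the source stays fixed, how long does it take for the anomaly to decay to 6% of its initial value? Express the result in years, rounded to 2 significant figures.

0.92 yr

For a linear reservoir the anomaly decays as exp(−t/τ) with τ = M/F = 161/492 = 0.3272 yr.
exp(−t/τ) = 0.06 ⇒ t = −τ ln(0.06) = 0.3272 × 2.813 = 0.9206 yr.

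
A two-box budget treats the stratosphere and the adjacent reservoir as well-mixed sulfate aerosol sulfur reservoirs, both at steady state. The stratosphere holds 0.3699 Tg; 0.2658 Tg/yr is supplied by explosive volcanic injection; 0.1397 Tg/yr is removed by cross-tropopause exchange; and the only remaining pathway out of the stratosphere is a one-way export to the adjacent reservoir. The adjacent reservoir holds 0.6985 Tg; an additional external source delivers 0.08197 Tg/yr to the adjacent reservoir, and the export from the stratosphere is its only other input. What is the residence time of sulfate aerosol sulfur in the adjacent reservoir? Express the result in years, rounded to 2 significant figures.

Balance the stratosphere: ΣF_in = 0.26580 Tg/yr.
Export to the adjacent reservoir = ΣF_in − (0.1397) = 0.12610 Tg/yr.
Total input to the adjacent reservoir = 0.12610 + 0.08197 = 0.20807 Tg/yr; at steady state this equals its total output.
τ = M / F = 0.6985 / 0.20807 = 3.357 yr.

3.4 yr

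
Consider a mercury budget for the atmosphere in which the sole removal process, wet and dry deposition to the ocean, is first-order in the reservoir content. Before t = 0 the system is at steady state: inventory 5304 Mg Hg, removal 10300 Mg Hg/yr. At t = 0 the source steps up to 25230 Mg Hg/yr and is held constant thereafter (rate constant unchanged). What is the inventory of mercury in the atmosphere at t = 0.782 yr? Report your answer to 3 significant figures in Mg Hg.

The sink rate constant is k = F₀/M₀ = 10300/5304 = 1.942 yr⁻¹.
Solving dM/dt = F₁ − kM with M(0) = M₀ gives M(t) = F₁/k + (M₀ − F₁/k)·e^(−kt).
F₁/k = 25230/1.942 = 12992 Mg Hg; kt = 1.942 × 0.782 = 1.519, e^(−kt) = 0.2190.
M(0.782) = 12992 + (5304 − 12992) × 0.2190 = 12992 − 1684 = 11308 Mg Hg.

11300 Mg Hg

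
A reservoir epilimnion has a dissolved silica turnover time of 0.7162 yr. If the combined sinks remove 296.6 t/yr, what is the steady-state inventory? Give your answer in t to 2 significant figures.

τ = M/F ⇒ M = τ × F = 0.7162 × 296.6 = 212.4 t.

210 t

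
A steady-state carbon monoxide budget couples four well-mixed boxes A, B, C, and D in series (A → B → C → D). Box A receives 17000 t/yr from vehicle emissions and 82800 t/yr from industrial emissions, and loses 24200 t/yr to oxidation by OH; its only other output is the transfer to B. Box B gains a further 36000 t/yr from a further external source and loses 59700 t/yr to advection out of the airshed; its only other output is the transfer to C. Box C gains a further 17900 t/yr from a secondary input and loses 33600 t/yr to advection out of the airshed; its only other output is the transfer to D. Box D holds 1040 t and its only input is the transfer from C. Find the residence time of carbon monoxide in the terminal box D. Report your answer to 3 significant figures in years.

0.0287 yr

Box A: F(A→B) = (17000 + 82800) − 24200 = 75600 t/yr.
Box B: F(B→C) = (75600 + 36000) − 59700 = 51900 t/yr.
Box C: F(C→D) = (51900 + 17900) − 33600 = 36200 t/yr.
Box D throughput = its input = 36200 t/yr; τ = 1040 / 36200 = 0.02873 yr.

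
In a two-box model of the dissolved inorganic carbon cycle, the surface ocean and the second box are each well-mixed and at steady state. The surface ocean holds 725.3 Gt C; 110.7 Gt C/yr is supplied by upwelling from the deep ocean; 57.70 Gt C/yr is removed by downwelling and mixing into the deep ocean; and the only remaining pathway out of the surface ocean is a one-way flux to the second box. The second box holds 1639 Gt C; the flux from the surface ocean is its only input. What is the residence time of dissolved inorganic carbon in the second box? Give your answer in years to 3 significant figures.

Balance the surface ocean: ΣF_in = 110.70 Gt C/yr.
Flux to the second box = ΣF_in − (57.70) = 53.000 Gt C/yr.
At steady state the output of the second box equals its input, 53.000 Gt C/yr.
τ = M / F = 1639 / 53.000 = 30.92 yr.

30.9 yr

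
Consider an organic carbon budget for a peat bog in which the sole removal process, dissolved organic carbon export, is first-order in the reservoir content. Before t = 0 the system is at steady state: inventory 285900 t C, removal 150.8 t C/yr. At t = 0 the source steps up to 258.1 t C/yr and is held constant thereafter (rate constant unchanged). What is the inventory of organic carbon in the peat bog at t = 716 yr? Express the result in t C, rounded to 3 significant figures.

The sink rate constant is k = F₀/M₀ = 150.8/285900 = 0.0005275 yr⁻¹.
Solving dM/dt = F₁ − kM with M(0) = M₀ gives M(t) = F₁/k + (M₀ − F₁/k)·e^(−kt).
F₁/k = 258.1/0.0005275 = 489330 t C; kt = 0.0005275 × 716 = 0.3777, e^(−kt) = 0.6855.
M(716) = 489330 + (285900 − 489330) × 0.6855 = 489330 − 139400 = 349890 t C.

350000 t C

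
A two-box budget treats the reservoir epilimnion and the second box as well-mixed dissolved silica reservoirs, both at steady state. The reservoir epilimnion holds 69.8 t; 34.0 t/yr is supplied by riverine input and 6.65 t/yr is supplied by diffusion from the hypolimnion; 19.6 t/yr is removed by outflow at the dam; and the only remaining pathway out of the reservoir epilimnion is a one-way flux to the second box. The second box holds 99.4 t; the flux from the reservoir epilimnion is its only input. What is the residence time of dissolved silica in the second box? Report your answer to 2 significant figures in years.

Balance the reservoir epilimnion: ΣF_in = 34.0 + 6.65 = 40.650 t/yr.
Flux to the second box = ΣF_in − (19.6) = 21.050 t/yr.
At steady state the output of the second box equals its input, 21.050 t/yr.
τ = M / F = 99.4 / 21.050 = 4.722 yr.

4.7 yr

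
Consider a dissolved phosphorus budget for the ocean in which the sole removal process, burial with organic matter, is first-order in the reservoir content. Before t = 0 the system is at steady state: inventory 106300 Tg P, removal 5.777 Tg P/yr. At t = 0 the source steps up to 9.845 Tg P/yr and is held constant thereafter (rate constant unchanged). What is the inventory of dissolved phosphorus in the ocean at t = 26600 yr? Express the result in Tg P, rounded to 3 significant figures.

164000 Tg P

τ = M₀/F₀ = 106300/5.777 = 18400 yr; rate constant k = 1/τ.
New steady state M_∞ = F₁/k = F₁·τ = 9.845 × 18400 = 181150 Tg P.
M(t) = M_∞ + (M₀ − M_∞)·e^(−t/τ); t/τ = 26600/18400 = 1.446, so e^(−t/τ) = 0.2356.
M(t) = 181150 − 74850 × 0.2356 = 163520 Tg P.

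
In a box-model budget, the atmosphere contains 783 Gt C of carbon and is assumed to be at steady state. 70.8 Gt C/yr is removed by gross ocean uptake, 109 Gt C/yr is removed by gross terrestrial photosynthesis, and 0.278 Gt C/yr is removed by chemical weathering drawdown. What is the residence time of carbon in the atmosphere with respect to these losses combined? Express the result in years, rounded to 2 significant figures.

Total removal = 70.80 + 109.0 + 0.2780 = 180.08 Gt C/yr.
τ = M / ΣF_out = 783 / 180.08 = 4.348 yr.

4.3 yr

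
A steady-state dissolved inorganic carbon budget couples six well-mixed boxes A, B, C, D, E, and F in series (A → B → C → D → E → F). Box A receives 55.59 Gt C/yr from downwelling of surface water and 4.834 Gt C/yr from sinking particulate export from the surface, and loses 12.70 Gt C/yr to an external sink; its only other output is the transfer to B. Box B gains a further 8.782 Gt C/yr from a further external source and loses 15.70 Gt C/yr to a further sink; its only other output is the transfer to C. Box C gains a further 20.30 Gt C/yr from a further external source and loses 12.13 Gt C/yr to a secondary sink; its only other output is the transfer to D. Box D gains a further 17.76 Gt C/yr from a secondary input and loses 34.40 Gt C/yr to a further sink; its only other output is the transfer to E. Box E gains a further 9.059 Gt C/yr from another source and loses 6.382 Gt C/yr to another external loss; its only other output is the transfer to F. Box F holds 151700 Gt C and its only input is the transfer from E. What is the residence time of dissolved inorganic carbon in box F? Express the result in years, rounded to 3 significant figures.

Box A: F(A→B) = (55.59 + 4.834) − 12.70 = 47.724 Gt C/yr.
Box B: F(B→C) = (47.724 + 8.782) − 15.70 = 40.806 Gt C/yr.
Box C: F(C→D) = (40.806 + 20.30) − 12.13 = 48.976 Gt C/yr.
Box D: F(D→E) = (48.976 + 17.76) − 34.40 = 32.336 Gt C/yr.
Box E: F(E→F) = (32.336 + 9.059) − 6.382 = 35.013 Gt C/yr.
Box F throughput = its input = 35.013 Gt C/yr; τ = 151700 / 35.013 = 4333 yr.

4330 yr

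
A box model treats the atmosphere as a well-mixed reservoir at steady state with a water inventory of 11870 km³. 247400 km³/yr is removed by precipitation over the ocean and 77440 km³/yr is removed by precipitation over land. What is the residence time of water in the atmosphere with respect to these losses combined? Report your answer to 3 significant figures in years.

Total removal = 247400 + 77440 = 324840 km³/yr.
τ = M / ΣF_out = 11870 / 324840 = 0.03654 yr.

0.0365 yr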